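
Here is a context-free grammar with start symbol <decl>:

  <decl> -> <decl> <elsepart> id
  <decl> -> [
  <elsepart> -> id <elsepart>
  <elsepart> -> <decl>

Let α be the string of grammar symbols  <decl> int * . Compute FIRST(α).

Add FIRST(<decl>) = { [ }; <decl> is not nullable, stop.

{ [ }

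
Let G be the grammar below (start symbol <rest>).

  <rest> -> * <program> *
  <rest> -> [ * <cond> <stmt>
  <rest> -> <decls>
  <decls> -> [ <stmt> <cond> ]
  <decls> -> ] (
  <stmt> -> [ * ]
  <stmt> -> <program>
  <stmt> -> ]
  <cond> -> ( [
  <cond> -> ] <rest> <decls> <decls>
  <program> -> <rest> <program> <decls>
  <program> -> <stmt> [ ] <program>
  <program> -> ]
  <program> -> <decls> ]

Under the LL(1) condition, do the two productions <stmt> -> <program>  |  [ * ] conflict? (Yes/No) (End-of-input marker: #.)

FIRST(<program>) = { *, [, ] } and FIRST([ * ]) = { [ }.
Both contain [, so the two alternatives are not disjoint — LL(1) conflict.

Yes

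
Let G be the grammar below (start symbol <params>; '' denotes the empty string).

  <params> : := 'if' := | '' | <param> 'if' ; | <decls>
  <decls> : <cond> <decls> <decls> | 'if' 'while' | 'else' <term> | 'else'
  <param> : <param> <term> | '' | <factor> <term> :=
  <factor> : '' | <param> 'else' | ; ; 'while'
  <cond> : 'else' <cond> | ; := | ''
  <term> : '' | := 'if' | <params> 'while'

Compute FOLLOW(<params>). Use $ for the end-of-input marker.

{ $, 'while' }

<params> is the start symbol, so $ ∈ FOLLOW(<params>).
In <term> : <params> 'while': add FIRST('while') = { 'while' }.
Union: FOLLOW(<params>) = { $, 'while' }.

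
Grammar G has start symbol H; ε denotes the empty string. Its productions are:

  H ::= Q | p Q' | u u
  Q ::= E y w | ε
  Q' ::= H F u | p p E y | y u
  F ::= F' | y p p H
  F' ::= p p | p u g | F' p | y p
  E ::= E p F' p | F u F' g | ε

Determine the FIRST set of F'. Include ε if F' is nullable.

{ p, y }

F' ::= p p contributes {p}.
F' ::= p u g contributes {p}.
From F' ::= F' p: add FIRST(F') = { p, y }.
F' ::= y p contributes {y}.
Union: FIRST(F') = { p, y }.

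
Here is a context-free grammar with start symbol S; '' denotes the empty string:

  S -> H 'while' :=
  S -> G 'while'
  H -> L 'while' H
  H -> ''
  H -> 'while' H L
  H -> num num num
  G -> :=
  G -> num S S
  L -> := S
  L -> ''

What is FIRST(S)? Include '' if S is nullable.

From S -> H 'while' :=: H nullable, take FIRST(H) ∪ {'while'} = { 'while', :=, num }.
From S -> G 'while': add FIRST(G) = { :=, num }.
Union: FIRST(S) = { 'while', :=, num }.

{ 'while', :=, num }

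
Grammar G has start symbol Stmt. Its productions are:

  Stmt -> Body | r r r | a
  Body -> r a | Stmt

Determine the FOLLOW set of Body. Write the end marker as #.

In Stmt -> Body: Body is at the end, add FOLLOW(Stmt) = { # }.
Union: FOLLOW(Body) = { # }.

{ # }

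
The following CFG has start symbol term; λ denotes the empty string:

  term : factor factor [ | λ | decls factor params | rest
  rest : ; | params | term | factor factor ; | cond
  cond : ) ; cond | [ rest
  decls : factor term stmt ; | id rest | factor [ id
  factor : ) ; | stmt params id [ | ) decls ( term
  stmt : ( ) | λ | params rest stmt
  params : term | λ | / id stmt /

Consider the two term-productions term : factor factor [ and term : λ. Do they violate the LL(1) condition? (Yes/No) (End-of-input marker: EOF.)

FIRST(factor factor [) = { (, ), /, ;, [, id } and FIRST(λ) = { λ }.
The second alternative is nullable and FOLLOW(term) = { EOF, (, ), /, ;, [, id } shares ( with FIRST of the first — conflict.

Yes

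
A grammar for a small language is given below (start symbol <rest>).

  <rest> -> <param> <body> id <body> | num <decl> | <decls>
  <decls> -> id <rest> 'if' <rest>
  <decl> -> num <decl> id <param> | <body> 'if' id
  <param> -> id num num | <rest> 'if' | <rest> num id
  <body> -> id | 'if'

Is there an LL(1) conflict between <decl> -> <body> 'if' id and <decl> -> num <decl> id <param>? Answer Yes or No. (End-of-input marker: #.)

No

FIRST(<body> 'if' id) = { 'if', id } and FIRST(num <decl> id <param>) = { num }.
The FIRST sets are disjoint and neither alternative is nullable — no conflict.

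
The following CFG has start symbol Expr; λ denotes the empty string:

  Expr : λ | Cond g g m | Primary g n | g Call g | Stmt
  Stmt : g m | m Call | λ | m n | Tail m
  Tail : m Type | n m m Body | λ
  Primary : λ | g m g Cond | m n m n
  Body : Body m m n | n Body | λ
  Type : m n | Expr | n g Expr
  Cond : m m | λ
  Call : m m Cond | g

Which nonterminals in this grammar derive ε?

{ Body, Cond, Expr, Primary, Stmt, Tail, Type }

Directly nullable (have an λ-production): Expr, Stmt, Tail, Primary, Body, Cond.
Type : Expr with every symbol nullable, so Type is nullable.
No other nonterminal has a production whose RHS symbols are all nullable.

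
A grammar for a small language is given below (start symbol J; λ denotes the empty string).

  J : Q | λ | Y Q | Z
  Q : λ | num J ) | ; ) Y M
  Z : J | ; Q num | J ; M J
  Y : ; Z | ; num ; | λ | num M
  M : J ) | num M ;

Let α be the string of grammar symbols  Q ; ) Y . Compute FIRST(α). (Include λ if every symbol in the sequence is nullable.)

Add FIRST(Q)\{λ} = { ;, num }; Q is nullable, continue.
; is a terminal; add {;} and stop.

{ ;, num }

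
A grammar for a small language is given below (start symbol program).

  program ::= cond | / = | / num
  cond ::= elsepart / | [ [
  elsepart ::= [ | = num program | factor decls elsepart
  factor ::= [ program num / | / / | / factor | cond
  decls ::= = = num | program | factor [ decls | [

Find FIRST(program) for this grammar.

{ /, =, [ }

From program ::= cond: add FIRST(cond) = { /, =, [ }.
program ::= / = contributes {/}.
program ::= / num contributes {/}.
Union: FIRST(program) = { /, =, [ }.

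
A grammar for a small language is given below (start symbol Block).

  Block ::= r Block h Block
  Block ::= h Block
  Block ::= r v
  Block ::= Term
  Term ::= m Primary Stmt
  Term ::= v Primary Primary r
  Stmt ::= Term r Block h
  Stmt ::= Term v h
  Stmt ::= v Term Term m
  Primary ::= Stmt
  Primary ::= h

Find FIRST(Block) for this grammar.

{ h, m, r, v }

Block ::= r Block h Block contributes {r}.
Block ::= h Block contributes {h}.
Block ::= r v contributes {r}.
From Block ::= Term: add FIRST(Term) = { m, v }.
Union: FIRST(Block) = { h, m, r, v }.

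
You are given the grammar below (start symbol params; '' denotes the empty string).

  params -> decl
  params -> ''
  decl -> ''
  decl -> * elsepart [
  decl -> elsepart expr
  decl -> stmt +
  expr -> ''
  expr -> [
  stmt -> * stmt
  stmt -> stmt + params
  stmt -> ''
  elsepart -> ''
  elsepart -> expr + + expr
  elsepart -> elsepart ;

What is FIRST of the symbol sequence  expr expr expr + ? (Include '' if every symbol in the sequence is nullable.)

Add FIRST(expr)\{''} = { [ }; expr is nullable, continue.
Add FIRST(expr)\{''} = { [ }; expr is nullable, continue.
Add FIRST(expr)\{''} = { [ }; expr is nullable, continue.
+ is a terminal; add {+} and stop.

{ +, [ }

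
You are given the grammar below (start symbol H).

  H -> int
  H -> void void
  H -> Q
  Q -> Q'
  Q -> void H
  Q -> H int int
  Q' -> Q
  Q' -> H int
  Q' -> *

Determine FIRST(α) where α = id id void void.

id is a terminal; add {id} and stop.

{ id }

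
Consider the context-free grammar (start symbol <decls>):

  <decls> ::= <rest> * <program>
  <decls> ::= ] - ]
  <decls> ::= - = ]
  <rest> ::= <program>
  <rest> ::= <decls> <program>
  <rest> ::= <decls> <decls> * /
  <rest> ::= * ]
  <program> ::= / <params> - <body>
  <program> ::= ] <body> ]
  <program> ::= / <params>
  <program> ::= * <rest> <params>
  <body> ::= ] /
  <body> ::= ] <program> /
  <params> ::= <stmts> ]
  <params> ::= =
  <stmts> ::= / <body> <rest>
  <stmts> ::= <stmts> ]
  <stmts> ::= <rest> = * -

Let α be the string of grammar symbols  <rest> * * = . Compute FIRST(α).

Add FIRST(<rest>) = { *, -, /, ] }; <rest> is not nullable, stop.

{ *, -, /, ] }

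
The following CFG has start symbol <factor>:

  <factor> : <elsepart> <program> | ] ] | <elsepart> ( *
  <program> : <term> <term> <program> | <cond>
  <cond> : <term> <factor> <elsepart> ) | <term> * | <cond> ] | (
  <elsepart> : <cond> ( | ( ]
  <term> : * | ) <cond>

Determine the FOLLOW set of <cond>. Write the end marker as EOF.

{ EOF, (, ), *, ] }

In <program> : <cond>: <cond> is at the end, add FOLLOW(<program>) = { EOF, (, ), * }.
In <cond> : <cond> ]: add FIRST(]) = { ] }.
In <elsepart> : <cond> (: add FIRST(() = { ( }.
In <term> : ) <cond>: <cond> is at the end, add FOLLOW(<term>) = { (, ), *, ] }.
Union: FOLLOW(<cond>) = { EOF, (, ), *, ] }.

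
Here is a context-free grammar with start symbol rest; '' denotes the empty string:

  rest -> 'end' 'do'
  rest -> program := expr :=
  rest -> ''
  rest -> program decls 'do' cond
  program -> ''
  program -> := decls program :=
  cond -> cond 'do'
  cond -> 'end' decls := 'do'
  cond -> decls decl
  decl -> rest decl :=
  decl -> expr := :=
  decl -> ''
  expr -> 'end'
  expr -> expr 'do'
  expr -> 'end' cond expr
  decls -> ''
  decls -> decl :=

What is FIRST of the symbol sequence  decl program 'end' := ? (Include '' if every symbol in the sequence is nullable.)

Add FIRST(decl)\{''} = { 'do', 'end', := }; decl is nullable, continue.
Add FIRST(program)\{''} = { := }; program is nullable, continue.
'end' is a terminal; add {'end'} and stop.

{ 'do', 'end', := }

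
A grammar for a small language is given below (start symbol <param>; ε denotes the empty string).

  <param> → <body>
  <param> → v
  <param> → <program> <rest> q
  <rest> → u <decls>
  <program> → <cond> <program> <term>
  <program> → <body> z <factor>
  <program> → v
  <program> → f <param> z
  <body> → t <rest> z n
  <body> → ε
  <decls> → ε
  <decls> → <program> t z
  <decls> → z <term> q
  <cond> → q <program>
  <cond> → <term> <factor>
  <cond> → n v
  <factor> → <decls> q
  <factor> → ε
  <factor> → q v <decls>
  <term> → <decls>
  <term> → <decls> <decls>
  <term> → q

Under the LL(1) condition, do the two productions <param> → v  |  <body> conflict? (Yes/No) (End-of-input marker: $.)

FIRST(v) = { v } and FIRST(<body>) = { t, ε }.
The second is nullable but FOLLOW(<param>) = { $, z } is disjoint from FIRST of the first.

No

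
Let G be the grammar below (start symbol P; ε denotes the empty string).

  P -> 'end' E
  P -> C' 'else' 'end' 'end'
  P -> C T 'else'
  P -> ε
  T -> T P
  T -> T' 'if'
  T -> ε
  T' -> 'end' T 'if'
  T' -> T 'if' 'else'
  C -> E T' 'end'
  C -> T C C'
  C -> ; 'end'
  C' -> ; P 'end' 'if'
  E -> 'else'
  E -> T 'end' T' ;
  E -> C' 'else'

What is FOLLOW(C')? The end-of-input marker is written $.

{ 'else', 'end', 'if', ; }

In P -> C' 'else' 'end' 'end': add FIRST('else' 'end' 'end') = { 'else' }.
In C -> T C C': C' is at the end, add FOLLOW(C) = { 'else', 'end', 'if', ; }.
In E -> C' 'else': add FIRST('else') = { 'else' }.
Union: FOLLOW(C') = { 'else', 'end', 'if', ; }.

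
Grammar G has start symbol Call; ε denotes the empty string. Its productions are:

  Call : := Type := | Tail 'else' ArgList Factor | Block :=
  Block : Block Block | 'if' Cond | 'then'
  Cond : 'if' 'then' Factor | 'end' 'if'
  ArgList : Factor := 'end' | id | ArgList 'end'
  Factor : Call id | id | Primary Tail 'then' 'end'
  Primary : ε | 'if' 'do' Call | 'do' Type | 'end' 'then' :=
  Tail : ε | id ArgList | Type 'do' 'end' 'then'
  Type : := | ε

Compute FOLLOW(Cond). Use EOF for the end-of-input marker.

{ 'if', 'then', := }

In Block : 'if' Cond: Cond is at the end, add FOLLOW(Block) = { 'if', 'then', := }.
Union: FOLLOW(Cond) = { 'if', 'then', := }.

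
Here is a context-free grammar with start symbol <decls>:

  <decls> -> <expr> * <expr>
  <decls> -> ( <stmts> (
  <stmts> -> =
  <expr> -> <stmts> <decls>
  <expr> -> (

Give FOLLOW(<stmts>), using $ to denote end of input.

{ (, = }

In <decls> -> ( <stmts> (: add FIRST(() = { ( }.
In <expr> -> <stmts> <decls>: add FIRST(<decls>) = { (, = }.
Union: FOLLOW(<stmts>) = { (, = }.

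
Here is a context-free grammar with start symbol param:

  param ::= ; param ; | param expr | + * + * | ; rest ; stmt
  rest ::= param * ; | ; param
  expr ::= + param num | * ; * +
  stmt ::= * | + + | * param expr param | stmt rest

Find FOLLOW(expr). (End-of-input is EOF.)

{ EOF, *, +, ;, num }

In param ::= param expr: expr is at the end, add FOLLOW(param) = { EOF, *, +, ;, num }.
In stmt ::= * param expr param: add FIRST(param) = { +, ; }.
Union: FOLLOW(expr) = { EOF, *, +, ;, num }.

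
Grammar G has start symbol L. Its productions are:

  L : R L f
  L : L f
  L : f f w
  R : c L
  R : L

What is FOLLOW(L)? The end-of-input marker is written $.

L is the start symbol, so $ ∈ FOLLOW(L).
In L : R L f: add FIRST(f) = { f }.
In L : L f: add FIRST(f) = { f }.
In R : c L: L is at the end, add FOLLOW(R) = { c, f }.
In R : L: L is at the end, add FOLLOW(R) = { c, f }.
Union: FOLLOW(L) = { $, c, f }.

{ $, c, f }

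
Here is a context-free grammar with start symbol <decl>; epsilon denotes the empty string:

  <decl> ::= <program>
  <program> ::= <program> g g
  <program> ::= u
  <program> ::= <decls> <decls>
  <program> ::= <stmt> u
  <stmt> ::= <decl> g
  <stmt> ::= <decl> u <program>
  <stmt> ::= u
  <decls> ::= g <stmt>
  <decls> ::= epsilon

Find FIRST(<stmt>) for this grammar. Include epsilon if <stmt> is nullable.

From <stmt> ::= <decl> g: <decl> nullable, take FIRST(<decl>) ∪ {g} = { g, u }.
From <stmt> ::= <decl> u <program>: <decl> nullable, take FIRST(<decl>) ∪ {u} = { g, u }.
<stmt> ::= u contributes {u}.
Union: FIRST(<stmt>) = { g, u }.

{ g, u }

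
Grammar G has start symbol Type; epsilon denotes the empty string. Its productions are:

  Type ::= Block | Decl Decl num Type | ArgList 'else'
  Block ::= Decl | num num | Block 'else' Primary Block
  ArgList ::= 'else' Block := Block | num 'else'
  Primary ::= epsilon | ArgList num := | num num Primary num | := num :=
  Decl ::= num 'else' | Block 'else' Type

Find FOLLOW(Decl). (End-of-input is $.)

In Type ::= Decl Decl num Type: add FIRST(Decl num Type) = { num }.
In Type ::= Decl Decl num Type: add FIRST(num Type) = { num }.
In Block ::= Decl: Decl is at the end, add FOLLOW(Block) = { $, 'else', :=, num }.
Union: FOLLOW(Decl) = { $, 'else', :=, num }.

{ $, 'else', :=, num }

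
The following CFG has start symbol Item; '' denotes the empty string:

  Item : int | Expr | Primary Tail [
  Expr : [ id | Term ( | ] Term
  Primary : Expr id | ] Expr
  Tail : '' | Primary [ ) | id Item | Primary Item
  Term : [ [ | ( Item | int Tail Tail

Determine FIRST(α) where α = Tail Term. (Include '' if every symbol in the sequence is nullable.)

{ (, [, ], id, int }

Add FIRST(Tail)\{''} = { (, [, ], id, int }; Tail is nullable, continue.
Add FIRST(Term) = { (, [, int }; Term is not nullable, stop.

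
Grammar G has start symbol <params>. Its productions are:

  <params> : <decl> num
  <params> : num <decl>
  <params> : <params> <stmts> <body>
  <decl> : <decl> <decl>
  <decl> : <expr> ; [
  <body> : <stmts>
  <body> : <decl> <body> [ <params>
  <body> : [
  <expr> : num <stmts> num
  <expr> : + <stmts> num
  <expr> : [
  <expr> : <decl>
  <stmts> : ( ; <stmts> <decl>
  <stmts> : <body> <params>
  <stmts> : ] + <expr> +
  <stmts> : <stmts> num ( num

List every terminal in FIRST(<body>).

{ (, +, [, ], num }

From <body> : <stmts>: add FIRST(<stmts>) = { (, +, [, ], num }.
From <body> : <decl> <body> [ <params>: add FIRST(<decl>) = { +, [, num }.
<body> : [ contributes {[}.
Union: FIRST(<body>) = { (, +, [, ], num }.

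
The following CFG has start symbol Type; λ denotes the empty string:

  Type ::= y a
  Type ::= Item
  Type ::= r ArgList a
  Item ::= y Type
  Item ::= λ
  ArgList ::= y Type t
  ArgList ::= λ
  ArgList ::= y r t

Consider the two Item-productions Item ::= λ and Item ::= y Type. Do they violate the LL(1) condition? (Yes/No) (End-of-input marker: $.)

FIRST(λ) = { λ } and FIRST(y Type) = { y }.
The first is nullable but FOLLOW(Item) = { $, t } is disjoint from FIRST of the second.

No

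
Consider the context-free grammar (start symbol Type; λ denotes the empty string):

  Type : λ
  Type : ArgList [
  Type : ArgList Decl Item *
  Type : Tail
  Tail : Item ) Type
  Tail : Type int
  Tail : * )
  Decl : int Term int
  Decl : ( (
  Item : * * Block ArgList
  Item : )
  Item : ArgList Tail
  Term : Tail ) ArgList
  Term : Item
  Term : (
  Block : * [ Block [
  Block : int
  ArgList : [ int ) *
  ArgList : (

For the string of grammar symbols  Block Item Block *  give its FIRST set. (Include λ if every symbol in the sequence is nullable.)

{ *, int }

Add FIRST(Block) = { *, int }; Block is not nullable, stop.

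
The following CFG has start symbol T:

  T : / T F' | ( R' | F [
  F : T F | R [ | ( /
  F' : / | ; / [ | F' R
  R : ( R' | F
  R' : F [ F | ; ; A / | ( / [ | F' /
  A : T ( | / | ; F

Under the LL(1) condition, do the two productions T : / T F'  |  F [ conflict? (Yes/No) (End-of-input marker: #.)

FIRST(/ T F') = { / } and FIRST(F [) = { (, / }.
Both contain /, so the two alternatives are not disjoint — LL(1) conflict.

Yes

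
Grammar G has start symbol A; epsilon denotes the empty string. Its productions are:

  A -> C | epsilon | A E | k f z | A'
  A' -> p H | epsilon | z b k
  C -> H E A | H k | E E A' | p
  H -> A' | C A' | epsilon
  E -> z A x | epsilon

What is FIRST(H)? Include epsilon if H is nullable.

From H -> A': add FIRST(A') = { p, z, epsilon } (including epsilon since A' is nullable).
From H -> C A': C, A' nullable, take FIRST(C) ∪ FIRST(A') = { k, p, z }; also epsilon since the whole RHS is nullable.
H -> epsilon contributes epsilon.
Union: FIRST(H) = { k, p, z, epsilon }.

{ k, p, z, epsilon }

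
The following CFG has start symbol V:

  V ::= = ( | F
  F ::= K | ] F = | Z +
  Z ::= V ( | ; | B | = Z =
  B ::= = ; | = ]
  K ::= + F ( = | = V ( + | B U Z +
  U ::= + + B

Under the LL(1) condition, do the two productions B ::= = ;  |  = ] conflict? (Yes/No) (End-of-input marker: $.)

FIRST(= ;) = { = } and FIRST(= ]) = { = }.
Both contain =, so the two alternatives are not disjoint — LL(1) conflict.

Yes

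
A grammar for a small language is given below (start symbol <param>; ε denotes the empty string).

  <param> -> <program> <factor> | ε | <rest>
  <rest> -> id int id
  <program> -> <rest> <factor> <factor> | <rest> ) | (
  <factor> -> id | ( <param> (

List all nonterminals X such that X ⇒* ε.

Directly nullable (have an ε-production): <param>.
No other nonterminal has a production whose RHS symbols are all nullable.

{ <param> }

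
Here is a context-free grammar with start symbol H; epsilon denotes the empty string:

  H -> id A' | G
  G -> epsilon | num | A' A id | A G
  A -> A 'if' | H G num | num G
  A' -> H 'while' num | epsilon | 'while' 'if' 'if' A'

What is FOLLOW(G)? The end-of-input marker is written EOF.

{ EOF, 'if', 'while', id, num }

In H -> G: G is at the end, add FOLLOW(H) = { EOF, 'while', id, num }.
In G -> A G: G is at the end, add FOLLOW(G) = { EOF, 'if', 'while', id, num }.
In A -> H G num: add FIRST(num) = { num }.
In A -> num G: G is at the end, add FOLLOW(A) = { EOF, 'if', 'while', id, num }.
Union: FOLLOW(G) = { EOF, 'if', 'while', id, num }.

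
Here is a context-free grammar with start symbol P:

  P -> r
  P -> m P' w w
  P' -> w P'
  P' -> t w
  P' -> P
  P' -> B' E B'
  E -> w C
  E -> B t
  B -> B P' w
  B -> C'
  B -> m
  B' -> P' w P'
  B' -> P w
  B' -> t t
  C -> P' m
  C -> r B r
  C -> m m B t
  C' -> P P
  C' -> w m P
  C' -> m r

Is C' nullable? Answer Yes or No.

No nonterminal in this grammar is nullable.
No production of C' has an RHS whose symbols are all nullable, so C' is not nullable.

No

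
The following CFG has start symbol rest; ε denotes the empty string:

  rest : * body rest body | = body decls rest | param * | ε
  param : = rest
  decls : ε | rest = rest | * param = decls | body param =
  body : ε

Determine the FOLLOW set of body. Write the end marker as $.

In rest : * body rest body: add FIRST(rest body)\{ε} = { *, = }.
  Since rest body is nullable, also add FOLLOW(rest) = { $, *, = }.
In rest : * body rest body: body is at the end, add FOLLOW(rest) = { $, *, = }.
In rest : = body decls rest: add FIRST(decls rest)\{ε} = { *, = }.
  Since decls rest is nullable, also add FOLLOW(rest) = { $, *, = }.
In decls : body param =: add FIRST(param =) = { = }.
Union: FOLLOW(body) = { $, *, = }.

{ $, *, = }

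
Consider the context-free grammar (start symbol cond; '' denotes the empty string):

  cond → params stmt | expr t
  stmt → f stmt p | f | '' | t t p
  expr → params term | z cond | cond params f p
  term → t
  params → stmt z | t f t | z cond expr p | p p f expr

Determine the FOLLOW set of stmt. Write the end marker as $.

In cond → params stmt: stmt is at the end, add FOLLOW(cond) = { $, f, p, t, z }.
In stmt → f stmt p: add FIRST(p) = { p }.
In params → stmt z: add FIRST(z) = { z }.
Union: FOLLOW(stmt) = { $, f, p, t, z }.

{ $, f, p, t, z }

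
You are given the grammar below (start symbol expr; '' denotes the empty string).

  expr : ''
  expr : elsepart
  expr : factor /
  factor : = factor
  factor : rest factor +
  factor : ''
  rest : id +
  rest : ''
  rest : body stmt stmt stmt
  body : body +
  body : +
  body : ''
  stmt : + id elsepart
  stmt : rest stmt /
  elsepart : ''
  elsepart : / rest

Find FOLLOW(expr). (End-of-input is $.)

expr is the start symbol, so $ ∈ FOLLOW(expr).
Union: FOLLOW(expr) = { $ }.

{ $ }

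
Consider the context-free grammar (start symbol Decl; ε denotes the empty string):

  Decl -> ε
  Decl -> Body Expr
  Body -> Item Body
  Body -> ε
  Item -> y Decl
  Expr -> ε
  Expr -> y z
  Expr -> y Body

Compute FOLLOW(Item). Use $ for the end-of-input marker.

In Body -> Item Body: add FIRST(Body)\{ε} = { y }.
  Since Body is nullable, also add FOLLOW(Body) = { $, y }.
Union: FOLLOW(Item) = { $, y }.

{ $, y }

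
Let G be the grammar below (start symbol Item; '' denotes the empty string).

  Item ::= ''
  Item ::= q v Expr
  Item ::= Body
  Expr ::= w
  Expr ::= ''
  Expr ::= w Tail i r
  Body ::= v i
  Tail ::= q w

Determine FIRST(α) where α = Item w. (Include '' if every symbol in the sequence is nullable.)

Add FIRST(Item)\{''} = { q, v }; Item is nullable, continue.
w is a terminal; add {w} and stop.

{ q, v, w }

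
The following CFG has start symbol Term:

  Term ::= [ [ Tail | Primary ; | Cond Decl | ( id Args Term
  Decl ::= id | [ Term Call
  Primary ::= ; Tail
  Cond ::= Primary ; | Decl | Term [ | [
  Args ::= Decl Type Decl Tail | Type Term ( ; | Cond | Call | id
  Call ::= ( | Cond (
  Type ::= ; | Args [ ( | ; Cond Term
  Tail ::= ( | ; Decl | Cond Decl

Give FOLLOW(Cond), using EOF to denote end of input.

In Term ::= Cond Decl: add FIRST(Decl) = { [, id }.
In Args ::= Cond: Cond is at the end, add FOLLOW(Args) = { (, ;, [, id }.
In Call ::= Cond (: add FIRST(() = { ( }.
In Type ::= ; Cond Term: add FIRST(Term) = { (, ;, [, id }.
In Tail ::= Cond Decl: add FIRST(Decl) = { [, id }.
Union: FOLLOW(Cond) = { (, ;, [, id }.

{ (, ;, [, id }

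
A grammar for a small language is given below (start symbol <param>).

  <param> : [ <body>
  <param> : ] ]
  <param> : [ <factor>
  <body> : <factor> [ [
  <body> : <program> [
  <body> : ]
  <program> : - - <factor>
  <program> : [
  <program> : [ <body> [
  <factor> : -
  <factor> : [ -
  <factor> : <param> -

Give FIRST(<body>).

{ -, [, ] }

From <body> : <factor> [ [: add FIRST(<factor>) = { -, [, ] }.
From <body> : <program> [: add FIRST(<program>) = { -, [ }.
<body> : ] contributes {]}.
Union: FIRST(<body>) = { -, [, ] }.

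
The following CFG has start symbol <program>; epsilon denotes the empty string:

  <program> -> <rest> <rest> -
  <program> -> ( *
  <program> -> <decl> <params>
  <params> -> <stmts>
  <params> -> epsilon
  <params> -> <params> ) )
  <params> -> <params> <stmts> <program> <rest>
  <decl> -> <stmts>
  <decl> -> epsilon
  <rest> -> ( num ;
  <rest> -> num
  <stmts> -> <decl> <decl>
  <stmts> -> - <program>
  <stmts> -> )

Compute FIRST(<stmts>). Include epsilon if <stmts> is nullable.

{ ), -, epsilon }

From <stmts> -> <decl> <decl>: <decl>, <decl> nullable, take FIRST(<decl>) ∪ FIRST(<decl>) = { ), - }; also epsilon since the whole RHS is nullable.
<stmts> -> - <program> contributes {-}.
<stmts> -> ) contributes {)}.
Union: FIRST(<stmts>) = { ), -, epsilon }.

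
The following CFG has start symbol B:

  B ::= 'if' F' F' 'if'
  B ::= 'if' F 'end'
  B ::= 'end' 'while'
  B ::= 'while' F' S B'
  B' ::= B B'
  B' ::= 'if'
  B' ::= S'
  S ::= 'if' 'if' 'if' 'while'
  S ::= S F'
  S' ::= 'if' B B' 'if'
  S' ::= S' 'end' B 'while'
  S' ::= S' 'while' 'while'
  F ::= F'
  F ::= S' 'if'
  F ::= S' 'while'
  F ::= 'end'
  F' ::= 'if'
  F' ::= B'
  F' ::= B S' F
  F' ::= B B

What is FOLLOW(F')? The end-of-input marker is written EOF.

In B ::= 'if' F' F' 'if': add FIRST(F' 'if') = { 'end', 'if', 'while' }.
In B ::= 'if' F' F' 'if': add FIRST('if') = { 'if' }.
In B ::= 'while' F' S B': add FIRST(S B') = { 'if' }.
In S ::= S F': F' is at the end, add FOLLOW(S) = { 'end', 'if', 'while' }.
In F ::= F': F' is at the end, add FOLLOW(F) = { 'end', 'if', 'while' }.
Union: FOLLOW(F') = { 'end', 'if', 'while' }.

{ 'end', 'if', 'while' }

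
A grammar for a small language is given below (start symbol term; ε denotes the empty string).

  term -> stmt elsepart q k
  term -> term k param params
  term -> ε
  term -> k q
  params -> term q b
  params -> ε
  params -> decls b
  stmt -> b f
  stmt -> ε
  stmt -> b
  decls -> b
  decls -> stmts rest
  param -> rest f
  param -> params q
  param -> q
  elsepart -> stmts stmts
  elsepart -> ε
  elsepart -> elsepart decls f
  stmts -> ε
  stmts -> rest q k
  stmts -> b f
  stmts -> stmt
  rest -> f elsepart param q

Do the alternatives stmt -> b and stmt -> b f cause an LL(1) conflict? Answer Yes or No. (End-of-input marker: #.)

Yes

FIRST(b) = { b } and FIRST(b f) = { b }.
Both contain b, so the two alternatives are not disjoint — LL(1) conflict.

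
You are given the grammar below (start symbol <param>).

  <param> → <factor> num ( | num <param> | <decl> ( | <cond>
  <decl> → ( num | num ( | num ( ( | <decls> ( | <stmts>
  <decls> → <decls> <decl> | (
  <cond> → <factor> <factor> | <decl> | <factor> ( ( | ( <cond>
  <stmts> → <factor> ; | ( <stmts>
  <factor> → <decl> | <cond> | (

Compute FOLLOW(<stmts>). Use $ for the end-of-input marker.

{ $, (, ;, num }

In <decl> → <stmts>: <stmts> is at the end, add FOLLOW(<decl>) = { $, (, ;, num }.
In <stmts> → ( <stmts>: <stmts> is at the end, add FOLLOW(<stmts>) = { $, (, ;, num }.
Union: FOLLOW(<stmts>) = { $, (, ;, num }.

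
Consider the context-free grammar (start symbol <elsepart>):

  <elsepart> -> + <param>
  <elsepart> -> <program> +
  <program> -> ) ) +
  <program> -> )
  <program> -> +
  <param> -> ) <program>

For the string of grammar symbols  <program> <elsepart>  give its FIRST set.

{ ), + }

Add FIRST(<program>) = { ), + }; <program> is not nullable, stop.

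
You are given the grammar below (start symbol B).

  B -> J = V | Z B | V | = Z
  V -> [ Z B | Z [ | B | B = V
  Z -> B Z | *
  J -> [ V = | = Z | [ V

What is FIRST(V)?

{ *, =, [ }

V -> [ Z B contributes {[}.
From V -> Z [: add FIRST(Z) = { *, =, [ }.
From V -> B: add FIRST(B) = { *, =, [ }.
From V -> B = V: add FIRST(B) = { *, =, [ }.
Union: FIRST(V) = { *, =, [ }.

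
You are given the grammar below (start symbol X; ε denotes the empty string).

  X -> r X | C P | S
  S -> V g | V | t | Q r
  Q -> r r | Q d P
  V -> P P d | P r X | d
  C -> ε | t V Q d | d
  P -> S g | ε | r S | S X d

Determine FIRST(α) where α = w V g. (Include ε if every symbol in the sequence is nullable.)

w is a terminal; add {w} and stop.

{ w }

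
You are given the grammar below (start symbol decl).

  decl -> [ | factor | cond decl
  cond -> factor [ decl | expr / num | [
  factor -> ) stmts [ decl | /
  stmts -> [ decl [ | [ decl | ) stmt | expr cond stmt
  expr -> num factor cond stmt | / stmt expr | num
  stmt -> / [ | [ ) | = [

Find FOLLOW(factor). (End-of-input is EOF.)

{ EOF, ), /, =, [, num }

In decl -> factor: factor is at the end, add FOLLOW(decl) = { EOF, ), /, =, [, num }.
In cond -> factor [ decl: add FIRST([ decl) = { [ }.
In expr -> num factor cond stmt: add FIRST(cond stmt) = { ), /, [, num }.
Union: FOLLOW(factor) = { EOF, ), /, =, [, num }.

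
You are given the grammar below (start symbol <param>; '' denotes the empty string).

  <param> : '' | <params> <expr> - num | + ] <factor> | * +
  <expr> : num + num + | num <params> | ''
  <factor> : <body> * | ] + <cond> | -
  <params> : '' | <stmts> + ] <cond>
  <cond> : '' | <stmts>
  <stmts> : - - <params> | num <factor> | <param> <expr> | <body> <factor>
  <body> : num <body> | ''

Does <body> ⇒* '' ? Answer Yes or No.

Yes

<body> has an ''-production, so <body> ⇒ ''.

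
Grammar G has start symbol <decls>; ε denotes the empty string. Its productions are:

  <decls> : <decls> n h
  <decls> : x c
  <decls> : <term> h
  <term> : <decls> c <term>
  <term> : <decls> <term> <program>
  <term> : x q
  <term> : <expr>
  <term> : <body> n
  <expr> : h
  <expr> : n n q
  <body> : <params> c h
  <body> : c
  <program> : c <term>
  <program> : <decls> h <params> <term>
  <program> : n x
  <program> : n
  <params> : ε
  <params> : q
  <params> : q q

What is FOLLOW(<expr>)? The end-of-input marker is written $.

In <term> : <expr>: <expr> is at the end, add FOLLOW(<term>) = { c, h, n, q, x }.
Union: FOLLOW(<expr>) = { c, h, n, q, x }.

{ c, h, n, q, x }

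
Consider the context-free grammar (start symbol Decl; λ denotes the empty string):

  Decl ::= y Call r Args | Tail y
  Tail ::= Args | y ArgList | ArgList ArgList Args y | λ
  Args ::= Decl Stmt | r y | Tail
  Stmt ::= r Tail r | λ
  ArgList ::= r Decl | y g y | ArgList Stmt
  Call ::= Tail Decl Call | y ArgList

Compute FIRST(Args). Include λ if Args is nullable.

From Args ::= Decl Stmt: add FIRST(Decl) = { r, y }.
Args ::= r y contributes {r}.
From Args ::= Tail: add FIRST(Tail) = { r, y, λ } (including λ since Tail is nullable).
Union: FIRST(Args) = { r, y, λ }.

{ r, y, λ }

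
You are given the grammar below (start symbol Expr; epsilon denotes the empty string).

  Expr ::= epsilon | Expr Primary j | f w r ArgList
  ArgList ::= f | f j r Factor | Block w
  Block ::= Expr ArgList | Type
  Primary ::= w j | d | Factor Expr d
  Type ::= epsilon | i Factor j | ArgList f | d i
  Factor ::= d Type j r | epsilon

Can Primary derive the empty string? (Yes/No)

Nullable nonterminals: Block, Expr, Factor, Type.
No production of Primary has an RHS whose symbols are all nullable, so Primary is not nullable.

No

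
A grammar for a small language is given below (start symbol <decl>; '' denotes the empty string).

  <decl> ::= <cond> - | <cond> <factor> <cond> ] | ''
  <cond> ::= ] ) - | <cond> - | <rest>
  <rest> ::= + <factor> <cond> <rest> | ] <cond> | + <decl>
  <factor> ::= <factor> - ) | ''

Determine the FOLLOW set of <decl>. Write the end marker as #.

{ #, +, -, ] }

<decl> is the start symbol, so # ∈ FOLLOW(<decl>).
In <rest> ::= + <decl>: <decl> is at the end, add FOLLOW(<rest>) = { +, -, ] }.
Union: FOLLOW(<decl>) = { #, +, -, ] }.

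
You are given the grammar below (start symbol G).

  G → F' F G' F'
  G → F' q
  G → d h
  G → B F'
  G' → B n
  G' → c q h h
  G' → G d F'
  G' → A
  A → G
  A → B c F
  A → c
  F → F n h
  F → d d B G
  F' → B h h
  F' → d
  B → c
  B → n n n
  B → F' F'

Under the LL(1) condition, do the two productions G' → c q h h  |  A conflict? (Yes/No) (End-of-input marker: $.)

Yes

FIRST(c q h h) = { c } and FIRST(A) = { c, d, n }.
Both contain c, so the two alternatives are not disjoint — LL(1) conflict.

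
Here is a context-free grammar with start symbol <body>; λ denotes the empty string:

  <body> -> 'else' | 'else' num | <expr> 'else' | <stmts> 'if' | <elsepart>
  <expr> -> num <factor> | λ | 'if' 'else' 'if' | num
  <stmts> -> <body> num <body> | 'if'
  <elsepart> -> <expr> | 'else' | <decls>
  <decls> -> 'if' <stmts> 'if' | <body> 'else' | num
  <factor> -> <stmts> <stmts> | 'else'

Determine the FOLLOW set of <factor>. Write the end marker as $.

In <expr> -> num <factor>: <factor> is at the end, add FOLLOW(<expr>) = { $, 'else', 'if', num }.
Union: FOLLOW(<factor>) = { $, 'else', 'if', num }.

{ $, 'else', 'if', num }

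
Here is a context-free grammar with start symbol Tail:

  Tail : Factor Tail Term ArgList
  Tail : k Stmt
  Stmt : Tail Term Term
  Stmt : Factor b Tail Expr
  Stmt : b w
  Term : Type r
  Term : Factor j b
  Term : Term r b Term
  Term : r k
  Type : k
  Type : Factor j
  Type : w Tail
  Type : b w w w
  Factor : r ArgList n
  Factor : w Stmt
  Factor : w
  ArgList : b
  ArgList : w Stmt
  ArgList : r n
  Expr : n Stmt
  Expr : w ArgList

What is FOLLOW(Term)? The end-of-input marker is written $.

In Tail : Factor Tail Term ArgList: add FIRST(ArgList) = { b, r, w }.
In Stmt : Tail Term Term: add FIRST(Term) = { b, k, r, w }.
In Stmt : Tail Term Term: Term is at the end, add FOLLOW(Stmt) = { $, b, j, k, n, r, w }.
In Term : Term r b Term: add FIRST(r b Term) = { r }.
In Term : Term r b Term: Term is at the end, add FOLLOW(Term) = { $, b, j, k, n, r, w }.
Union: FOLLOW(Term) = { $, b, j, k, n, r, w }.

{ $, b, j, k, n, r, w }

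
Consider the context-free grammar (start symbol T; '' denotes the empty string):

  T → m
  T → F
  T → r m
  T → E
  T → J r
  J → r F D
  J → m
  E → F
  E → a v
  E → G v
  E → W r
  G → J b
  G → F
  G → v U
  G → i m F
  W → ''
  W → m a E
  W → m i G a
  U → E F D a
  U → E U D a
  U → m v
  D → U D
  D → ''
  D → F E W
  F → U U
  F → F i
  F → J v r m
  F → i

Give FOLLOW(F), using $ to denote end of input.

{ $, a, b, i, m, r, v }

In T → F: F is at the end, add FOLLOW(T) = { $ }.
In J → r F D: add FIRST(D)\{''} = { a, i, m, r, v }.
  Since D is nullable, also add FOLLOW(J) = { b, r, v }.
In E → F: F is at the end, add FOLLOW(E) = { $, a, b, i, m, r, v }.
In G → F: F is at the end, add FOLLOW(G) = { a, v }.
In G → i m F: F is at the end, add FOLLOW(G) = { a, v }.
In U → E F D a: add FIRST(D a) = { a, i, m, r, v }.
In D → F E W: add FIRST(E W) = { a, i, m, r, v }.
In F → F i: add FIRST(i) = { i }.
Union: FOLLOW(F) = { $, a, b, i, m, r, v }.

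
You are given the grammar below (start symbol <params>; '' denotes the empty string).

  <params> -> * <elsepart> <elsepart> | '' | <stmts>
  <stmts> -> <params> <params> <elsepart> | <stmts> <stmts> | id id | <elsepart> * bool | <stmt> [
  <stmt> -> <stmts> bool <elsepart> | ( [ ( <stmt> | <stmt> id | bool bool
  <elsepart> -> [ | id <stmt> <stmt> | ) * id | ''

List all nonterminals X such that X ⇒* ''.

Directly nullable (have an ''-production): <params>, <elsepart>.
<stmts> -> <params> <params> <elsepart> with every symbol nullable, so <stmts> is nullable.
No other nonterminal has a production whose RHS symbols are all nullable.

{ <elsepart>, <params>, <stmts> }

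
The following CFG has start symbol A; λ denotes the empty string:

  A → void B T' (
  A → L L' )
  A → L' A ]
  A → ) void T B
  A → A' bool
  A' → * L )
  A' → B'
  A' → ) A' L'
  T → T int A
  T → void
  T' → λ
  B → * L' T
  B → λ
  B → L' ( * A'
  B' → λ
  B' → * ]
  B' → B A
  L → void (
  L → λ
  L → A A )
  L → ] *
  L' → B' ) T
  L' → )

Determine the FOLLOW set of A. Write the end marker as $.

A is the start symbol, so $ ∈ FOLLOW(A).
In A → L' A ]: add FIRST(]) = { ] }.
In T → T int A: A is at the end, add FOLLOW(T) = { $, (, ), *, ], bool, int, void }.
In B' → B A: A is at the end, add FOLLOW(B') = { $, (, ), *, ], bool, int, void }.
In L → A A ): add FIRST(A )) = { ), *, ], bool, void }.
In L → A A ): add FIRST()) = { ) }.
Union: FOLLOW(A) = { $, (, ), *, ], bool, int, void }.

{ $, (, ), *, ], bool, int, void }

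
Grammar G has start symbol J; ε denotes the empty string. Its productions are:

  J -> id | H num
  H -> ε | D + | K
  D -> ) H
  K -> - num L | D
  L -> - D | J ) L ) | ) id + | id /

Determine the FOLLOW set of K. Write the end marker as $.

In H -> K: K is at the end, add FOLLOW(H) = { ), +, num }.
Union: FOLLOW(K) = { ), +, num }.

{ ), +, num }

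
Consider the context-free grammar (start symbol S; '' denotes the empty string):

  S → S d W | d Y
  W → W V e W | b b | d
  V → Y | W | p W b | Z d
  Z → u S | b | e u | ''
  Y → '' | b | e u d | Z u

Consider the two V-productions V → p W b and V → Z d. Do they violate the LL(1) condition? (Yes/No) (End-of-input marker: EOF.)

FIRST(p W b) = { p } and FIRST(Z d) = { b, d, e, u }.
The FIRST sets are disjoint and neither alternative is nullable — no conflict.

No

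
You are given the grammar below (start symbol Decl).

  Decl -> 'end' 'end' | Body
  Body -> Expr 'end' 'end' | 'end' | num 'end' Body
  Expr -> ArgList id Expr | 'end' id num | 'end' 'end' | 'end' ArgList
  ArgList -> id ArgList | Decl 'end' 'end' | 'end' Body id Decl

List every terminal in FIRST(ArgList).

ArgList -> id ArgList contributes {id}.
From ArgList -> Decl 'end' 'end': add FIRST(Decl) = { 'end', id, num }.
ArgList -> 'end' Body id Decl contributes {'end'}.
Union: FIRST(ArgList) = { 'end', id, num }.

{ 'end', id, num }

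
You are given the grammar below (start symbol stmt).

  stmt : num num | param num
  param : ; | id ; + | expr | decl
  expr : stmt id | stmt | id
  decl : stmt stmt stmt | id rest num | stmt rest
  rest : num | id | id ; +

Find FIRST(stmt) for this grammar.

stmt : num num contributes {num}.
From stmt : param num: add FIRST(param) = { ;, id, num }.
Union: FIRST(stmt) = { ;, id, num }.

{ ;, id, num }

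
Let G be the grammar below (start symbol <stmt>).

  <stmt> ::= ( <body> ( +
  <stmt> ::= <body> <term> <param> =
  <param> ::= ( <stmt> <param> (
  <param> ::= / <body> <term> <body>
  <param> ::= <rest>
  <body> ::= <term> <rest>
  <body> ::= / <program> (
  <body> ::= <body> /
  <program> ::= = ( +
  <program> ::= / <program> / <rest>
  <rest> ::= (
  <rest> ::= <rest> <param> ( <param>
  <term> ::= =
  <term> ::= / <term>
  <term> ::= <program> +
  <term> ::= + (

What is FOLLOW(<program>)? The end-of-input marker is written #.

In <body> ::= / <program> (: add FIRST(() = { ( }.
In <program> ::= / <program> / <rest>: add FIRST(/ <rest>) = { / }.
In <term> ::= <program> +: add FIRST(+) = { + }.
Union: FOLLOW(<program>) = { (, +, / }.

{ (, +, / }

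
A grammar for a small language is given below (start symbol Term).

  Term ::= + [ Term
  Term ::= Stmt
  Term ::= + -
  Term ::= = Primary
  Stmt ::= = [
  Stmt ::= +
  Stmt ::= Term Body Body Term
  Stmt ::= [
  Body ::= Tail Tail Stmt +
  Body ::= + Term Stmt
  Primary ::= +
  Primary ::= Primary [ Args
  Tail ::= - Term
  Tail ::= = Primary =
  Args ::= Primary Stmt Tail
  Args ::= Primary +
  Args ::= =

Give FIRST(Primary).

Primary ::= + contributes {+}.
From Primary ::= Primary [ Args: add FIRST(Primary) = { + }.
Union: FIRST(Primary) = { + }.

{ + }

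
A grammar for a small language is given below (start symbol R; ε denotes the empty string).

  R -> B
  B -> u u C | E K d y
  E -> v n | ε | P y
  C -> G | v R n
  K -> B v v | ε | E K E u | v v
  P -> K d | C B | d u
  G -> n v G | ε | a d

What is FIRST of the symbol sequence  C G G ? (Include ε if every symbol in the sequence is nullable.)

Add FIRST(C)\{ε} = { a, n, v }; C is nullable, continue.
Add FIRST(G)\{ε} = { a, n }; G is nullable, continue.
Add FIRST(G)\{ε} = { a, n }; G is nullable, continue.
Every symbol is nullable, so include ε.

{ a, n, v, ε }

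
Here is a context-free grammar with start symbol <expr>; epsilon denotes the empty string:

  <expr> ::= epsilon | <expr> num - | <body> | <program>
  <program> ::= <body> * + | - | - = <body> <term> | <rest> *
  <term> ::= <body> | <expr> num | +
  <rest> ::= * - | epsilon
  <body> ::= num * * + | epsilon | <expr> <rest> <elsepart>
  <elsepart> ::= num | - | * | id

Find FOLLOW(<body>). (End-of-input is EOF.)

{ EOF, *, +, -, id, num }

In <expr> ::= <body>: <body> is at the end, add FOLLOW(<expr>) = { EOF, *, -, id, num }.
In <program> ::= <body> * +: add FIRST(* +) = { * }.
In <program> ::= - = <body> <term>: add FIRST(<term>)\{epsilon} = { *, +, -, id, num }.
  Since <term> is nullable, also add FOLLOW(<program>) = { EOF, *, -, id, num }.
In <term> ::= <body>: <body> is at the end, add FOLLOW(<term>) = { EOF, *, -, id, num }.
Union: FOLLOW(<body>) = { EOF, *, +, -, id, num }.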